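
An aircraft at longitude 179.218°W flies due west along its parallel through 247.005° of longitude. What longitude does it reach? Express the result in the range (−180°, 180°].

Start at -179.218°; shift −247.005° → -426.223°.
-426.223° lies outside (−180°, 180°]; add 360° → -66.223°.

66.223°W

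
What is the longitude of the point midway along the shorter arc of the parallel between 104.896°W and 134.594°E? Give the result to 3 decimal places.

165.151°W

Signed shortest Δλ from -104.896° to +134.594° is -120.510°.
Midpoint longitude = -104.896° + (-120.510°)/2 = -104.896° − 60.255° = -165.151°.
(The naïve average (-104.896 + +134.594)/2 = 14.849° is on the wrong side of the globe.)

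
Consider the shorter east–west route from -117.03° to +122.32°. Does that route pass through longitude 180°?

Yes

Naïve |122.32 − -117.03| = 239.35° > 180°, so the shorter arc goes the other way round — across 180°.
Signed shortest Δλ = ((122.32 − -117.03 + 180) mod 360) − 180 = -120.65°.
Going west by 120.65° from -117.03° passes through 180° before reaching +122.32°.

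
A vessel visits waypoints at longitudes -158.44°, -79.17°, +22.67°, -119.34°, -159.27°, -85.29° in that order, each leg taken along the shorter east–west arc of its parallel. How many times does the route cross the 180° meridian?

Leg 1: -158.44° → -79.17°, shortest Δλ = 79.27° (east) — does not cross 180°.
Leg 2: -79.17° → +22.67°, shortest Δλ = 101.84° (east) — does not cross 180°.
Leg 3: +22.67° → -119.34°, shortest Δλ = -142.01° (west) — does not cross 180°.
Leg 4: -119.34° → -159.27°, shortest Δλ = -39.93° (west) — does not cross 180°.
Leg 5: -159.27° → -85.29°, shortest Δλ = 73.98° (east) — does not cross 180°.
Total crossings: 0.

0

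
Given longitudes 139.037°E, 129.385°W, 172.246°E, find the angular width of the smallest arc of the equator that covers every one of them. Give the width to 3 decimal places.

91.578°

Sort the longitudes: -129.385°, +139.037°, +172.246°.
Eastward gaps between consecutive values (wrapping around): 268.422°, 33.209°, 58.369°.
Largest gap = 268.422° ⇒ minimal covering band is its complement: 360° − 268.422° = 91.578°.
Band runs from +139.037° eastward to -129.385°, crossing the antimeridian.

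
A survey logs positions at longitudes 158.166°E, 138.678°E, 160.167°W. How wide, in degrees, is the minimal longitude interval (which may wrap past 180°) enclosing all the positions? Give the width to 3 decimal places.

61.155°

Sort the longitudes: -160.167°, +138.678°, +158.166°.
Eastward gaps between consecutive values (wrapping around): 298.845°, 19.488°, 41.667°.
Largest gap = 298.845° ⇒ minimal covering band is its complement: 360° − 298.845° = 61.155°.
Band runs from +138.678° eastward to -160.167°, crossing the antimeridian.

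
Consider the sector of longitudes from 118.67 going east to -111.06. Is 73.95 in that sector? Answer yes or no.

No

Band width going east from +118.67° to -111.06°: ((-111.06 − 118.67) mod 360) = 130.27°.
Offset of +73.95° east of the west edge: ((73.95 − 118.67) mod 360) = 315.28°.
315.28° > 130.27° ⇒ outside.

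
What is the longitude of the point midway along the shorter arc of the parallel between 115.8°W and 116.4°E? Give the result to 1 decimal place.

Signed shortest Δλ from -115.8° to +116.4° is -127.8°.
Midpoint longitude = -115.8° + (-127.8°)/2 = -115.8° − 63.9° = -179.7°.
(The naïve average (-115.8 + +116.4)/2 = 0.3° is on the wrong side of the globe.)

179.7°W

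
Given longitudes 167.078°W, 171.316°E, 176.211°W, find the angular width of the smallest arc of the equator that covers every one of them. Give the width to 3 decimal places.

Sort the longitudes: -176.211°, -167.078°, +171.316°.
Eastward gaps between consecutive values (wrapping around): 9.133°, 338.394°, 12.473°.
Largest gap = 338.394° ⇒ minimal covering band is its complement: 360° − 338.394° = 21.606°.
Band runs from +171.316° eastward to -167.078°, crossing the antimeridian.

21.606°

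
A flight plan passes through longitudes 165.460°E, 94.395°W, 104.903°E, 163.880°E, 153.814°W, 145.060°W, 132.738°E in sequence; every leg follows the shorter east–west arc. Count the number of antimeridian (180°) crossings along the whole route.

Leg 1: +165.460° → -94.395°, shortest Δλ = 100.145° (east) — crosses 180°.
Leg 2: -94.395° → +104.903°, shortest Δλ = -160.702° (west) — crosses 180°.
Leg 3: +104.903° → +163.880°, shortest Δλ = 58.977° (east) — does not cross 180°.
Leg 4: +163.880° → -153.814°, shortest Δλ = 42.306° (east) — crosses 180°.
Leg 5: -153.814° → -145.060°, shortest Δλ = 8.754° (east) — does not cross 180°.
Leg 6: -145.060° → +132.738°, shortest Δλ = -82.202° (west) — crosses 180°.
Total crossings: 4.

4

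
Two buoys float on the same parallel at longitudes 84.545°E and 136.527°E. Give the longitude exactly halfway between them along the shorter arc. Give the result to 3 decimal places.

Signed shortest Δλ from +84.545° to +136.527° is +51.982°.
Midpoint longitude = +84.545° + (+51.982°)/2 = +84.545° + 25.991° = +110.536°.

110.536°E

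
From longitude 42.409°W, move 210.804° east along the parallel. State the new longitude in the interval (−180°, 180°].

Start at -42.409°; shift +210.804° → +168.395°.
+168.395° already lies in (−180°, 180°].

168.395°E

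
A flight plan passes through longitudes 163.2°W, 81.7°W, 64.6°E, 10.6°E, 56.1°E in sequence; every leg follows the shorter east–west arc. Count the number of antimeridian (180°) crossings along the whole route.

Leg 1: -163.2° → -81.7°, shortest Δλ = 81.5° (east) — does not cross 180°.
Leg 2: -81.7° → +64.6°, shortest Δλ = 146.3° (east) — does not cross 180°.
Leg 3: +64.6° → +10.6°, shortest Δλ = -54.0° (west) — does not cross 180°.
Leg 4: +10.6° → +56.1°, shortest Δλ = 45.5° (east) — does not cross 180°.
Total crossings: 0.

0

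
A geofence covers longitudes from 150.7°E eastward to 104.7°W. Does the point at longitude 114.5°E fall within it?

Band width going east from +150.7° to -104.7°: ((-104.7 − 150.7) mod 360) = 104.6°.
Offset of +114.5° east of the west edge: ((114.5 − 150.7) mod 360) = 323.8°.
323.8° > 104.6° ⇒ outside.

No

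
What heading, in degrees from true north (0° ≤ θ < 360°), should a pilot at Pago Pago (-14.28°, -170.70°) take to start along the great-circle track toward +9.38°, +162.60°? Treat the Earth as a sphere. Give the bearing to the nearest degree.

310°

Δλ = 162.60 − -170.70 = 333.30°; wrapped into (−180°, 180°]: -26.70°.
θ = atan2( sin Δλ · cos φ₂ , cos φ₁ · sin φ₂ − sin φ₁ · cos φ₂ · cos Δλ )
  = atan2(-0.44331, 0.37536) = -49.745° → normalised to [0°, 360°): 310.255°.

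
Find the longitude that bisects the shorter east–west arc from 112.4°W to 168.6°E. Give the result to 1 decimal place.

151.9°W

Signed shortest Δλ from -112.4° to +168.6° is -79.0°.
Midpoint longitude = -112.4° + (-79.0°)/2 = -112.4° − 39.5° = -151.9°.
(The naïve average (-112.4 + +168.6)/2 = 28.1° is on the wrong side of the globe.)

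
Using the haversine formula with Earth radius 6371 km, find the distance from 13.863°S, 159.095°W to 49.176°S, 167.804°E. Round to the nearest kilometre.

4950 km

Δλ = 167.804 − -159.095 = 326.899°; wrapped into (−180°, 180°]: -33.101°.
Δφ = -49.176 − -13.863 = -35.313°.
a = sin²(Δφ/2) + cos φ₁ · cos φ₂ · sin²(Δλ/2) = 0.143499.
c = 2·atan2(√a, √(1−a)) = 0.77703 rad → d = 6371·c ≈ 4950.44 km.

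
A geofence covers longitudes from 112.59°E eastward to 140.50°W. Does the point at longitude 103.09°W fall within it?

No

Band width going east from +112.59° to -140.50°: ((-140.50 − 112.59) mod 360) = 106.91°.
Offset of -103.09° east of the west edge: ((-103.09 − 112.59) mod 360) = 144.32°.
144.32° > 106.91° ⇒ outside.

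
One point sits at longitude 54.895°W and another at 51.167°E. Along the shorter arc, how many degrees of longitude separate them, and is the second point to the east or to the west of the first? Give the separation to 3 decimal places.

Raw difference: 51.167 − -54.895 = 106.062°.
Normalise into (−180°, 180°]: 106.062° stays 106.062°.
Positive ⇒ the second point lies to the east; separation 106.062°.

106.062° east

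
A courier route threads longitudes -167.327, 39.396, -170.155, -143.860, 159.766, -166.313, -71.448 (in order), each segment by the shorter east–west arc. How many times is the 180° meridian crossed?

4

Leg 1: -167.327° → +39.396°, shortest Δλ = -153.277° (west) — crosses 180°.
Leg 2: +39.396° → -170.155°, shortest Δλ = 150.449° (east) — crosses 180°.
Leg 3: -170.155° → -143.860°, shortest Δλ = 26.295° (east) — does not cross 180°.
Leg 4: -143.860° → +159.766°, shortest Δλ = -56.374° (west) — crosses 180°.
Leg 5: +159.766° → -166.313°, shortest Δλ = 33.921° (east) — crosses 180°.
Leg 6: -166.313° → -71.448°, shortest Δλ = 94.865° (east) — does not cross 180°.
Total crossings: 4.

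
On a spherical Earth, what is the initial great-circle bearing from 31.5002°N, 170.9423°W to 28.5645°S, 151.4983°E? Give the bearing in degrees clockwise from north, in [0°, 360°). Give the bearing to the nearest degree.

215°

Δλ = 151.4983 − -170.9423 = 322.4406°; wrapped into (−180°, 180°]: -37.5594°.
θ = atan2( sin Δλ · cos φ₂ , cos φ₁ · sin φ₂ − sin φ₁ · cos φ₂ · cos Δλ )
  = atan2(-0.53538, -0.77147) = -145.240° → normalised to [0°, 360°): 214.760°.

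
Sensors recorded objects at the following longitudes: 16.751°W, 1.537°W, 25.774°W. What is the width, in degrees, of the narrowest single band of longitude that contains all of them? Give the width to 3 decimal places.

24.237°

Sort the longitudes: -25.774°, -16.751°, -1.537°.
Eastward gaps between consecutive values (wrapping around): 9.023°, 15.214°, 335.763°.
Largest gap = 335.763° ⇒ minimal covering band is its complement: 360° − 335.763° = 24.237°.
Band runs from -25.774° eastward to -1.537°.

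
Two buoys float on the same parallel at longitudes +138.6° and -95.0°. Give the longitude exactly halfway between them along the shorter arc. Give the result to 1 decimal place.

-158.2°

Signed shortest Δλ from +138.6° to -95.0° is +126.4°.
Midpoint longitude = +138.6° + (+126.4°)/2 = +138.6° + 63.2° = +201.8°.
Normalise into (−180°, 180°]: -158.2°.
(The naïve average (+138.6 + -95.0)/2 = 21.8° is on the wrong side of the globe.)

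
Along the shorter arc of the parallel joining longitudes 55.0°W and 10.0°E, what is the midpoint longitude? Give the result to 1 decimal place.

Signed shortest Δλ from -55.0° to +10.0° is +65.0°.
Midpoint longitude = -55.0° + (+65.0°)/2 = -55.0° + 32.5° = -22.5°.

22.5°W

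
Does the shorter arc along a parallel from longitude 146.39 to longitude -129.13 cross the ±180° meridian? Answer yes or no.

Naïve |-129.13 − 146.39| = 275.52° > 180°, so the shorter arc goes the other way round — across 180°.
Signed shortest Δλ = ((-129.13 − 146.39 + 180) mod 360) − 180 = 84.48°.
Going east by 84.48° from +146.39° passes through 180° before reaching -129.13°.

Yes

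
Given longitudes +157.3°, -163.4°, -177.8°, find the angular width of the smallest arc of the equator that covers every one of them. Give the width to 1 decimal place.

39.3°

Sort the longitudes: -177.8°, -163.4°, +157.3°.
Eastward gaps between consecutive values (wrapping around): 14.4°, 320.7°, 24.9°.
Largest gap = 320.7° ⇒ minimal covering band is its complement: 360° − 320.7° = 39.3°.
Band runs from +157.3° eastward to -163.4°, crossing the antimeridian.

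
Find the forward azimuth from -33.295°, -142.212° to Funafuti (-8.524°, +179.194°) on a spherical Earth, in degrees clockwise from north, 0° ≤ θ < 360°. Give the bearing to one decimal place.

296.0°

Δλ = 179.194 − -142.212 = 321.406°; wrapped into (−180°, 180°]: -38.594°.
θ = atan2( sin Δλ · cos φ₂ , cos φ₁ · sin φ₂ − sin φ₁ · cos φ₂ · cos Δλ )
  = atan2(-0.61691, 0.30042) = -64.035° → normalised to [0°, 360°): 295.965°.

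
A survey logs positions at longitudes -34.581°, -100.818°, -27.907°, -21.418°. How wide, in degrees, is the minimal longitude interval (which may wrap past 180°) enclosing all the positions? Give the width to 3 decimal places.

Sort the longitudes: -100.818°, -34.581°, -27.907°, -21.418°.
Eastward gaps between consecutive values (wrapping around): 66.237°, 6.674°, 6.489°, 280.600°.
Largest gap = 280.600° ⇒ minimal covering band is its complement: 360° − 280.600° = 79.400°.
Band runs from -100.818° eastward to -21.418°.

79.400°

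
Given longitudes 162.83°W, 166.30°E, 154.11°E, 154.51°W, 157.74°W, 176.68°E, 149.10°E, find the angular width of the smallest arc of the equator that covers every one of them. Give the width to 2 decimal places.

56.39°

Sort the longitudes: -162.83°, -157.74°, -154.51°, +149.10°, +154.11°, +166.30°, +176.68°.
Eastward gaps between consecutive values (wrapping around): 5.09°, 3.23°, 303.61°, 5.01°, 12.19°, 10.38°, 20.49°.
Largest gap = 303.61° ⇒ minimal covering band is its complement: 360° − 303.61° = 56.39°.
Band runs from +149.10° eastward to -154.51°, crossing the antimeridian.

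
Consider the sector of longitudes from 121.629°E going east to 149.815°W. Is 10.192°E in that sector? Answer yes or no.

No

Band width going east from +121.629° to -149.815°: ((-149.815 − 121.629) mod 360) = 88.556°.
Offset of +10.192° east of the west edge: ((10.192 − 121.629) mod 360) = 248.563°.
248.563° > 88.556° ⇒ outside.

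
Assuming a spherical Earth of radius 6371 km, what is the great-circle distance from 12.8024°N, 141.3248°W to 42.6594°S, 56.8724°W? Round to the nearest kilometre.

Δλ = -56.8724 − -141.3248 = 84.4524°.
Δφ = -42.6594 − 12.8024 = -55.4618°.
a = sin²(Δφ/2) + cos φ₁ · cos φ₂ · sin²(Δλ/2) = 0.540416.
c = 2·atan2(√a, √(1−a)) = 1.65172 rad → d = 6371·c ≈ 10523.09 km.

10523 km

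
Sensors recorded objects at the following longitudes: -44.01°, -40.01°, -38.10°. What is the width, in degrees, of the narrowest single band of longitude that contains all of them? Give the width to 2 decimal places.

5.91°

Sort the longitudes: -44.01°, -40.01°, -38.10°.
Eastward gaps between consecutive values (wrapping around): 4.00°, 1.91°, 354.09°.
Largest gap = 354.09° ⇒ minimal covering band is its complement: 360° − 354.09° = 5.91°.
Band runs from -44.01° eastward to -38.10°.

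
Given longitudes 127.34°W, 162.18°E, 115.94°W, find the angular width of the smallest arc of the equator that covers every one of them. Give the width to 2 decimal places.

81.88°

Sort the longitudes: -127.34°, -115.94°, +162.18°.
Eastward gaps between consecutive values (wrapping around): 11.40°, 278.12°, 70.48°.
Largest gap = 278.12° ⇒ minimal covering band is its complement: 360° − 278.12° = 81.88°.
Band runs from +162.18° eastward to -115.94°, crossing the antimeridian.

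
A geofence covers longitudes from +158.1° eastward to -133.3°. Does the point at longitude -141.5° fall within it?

Yes

Band width going east from +158.1° to -133.3°: ((-133.3 − 158.1) mod 360) = 68.6°.
Offset of -141.5° east of the west edge: ((-141.5 − 158.1) mod 360) = 60.4°.
60.4° ≤ 68.6° ⇒ inside.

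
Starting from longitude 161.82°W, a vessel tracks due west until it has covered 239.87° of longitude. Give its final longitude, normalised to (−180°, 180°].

Start at -161.82°; shift −239.87° → -401.69°.
-401.69° lies outside (−180°, 180°]; add 360° → -41.69°.

41.69°W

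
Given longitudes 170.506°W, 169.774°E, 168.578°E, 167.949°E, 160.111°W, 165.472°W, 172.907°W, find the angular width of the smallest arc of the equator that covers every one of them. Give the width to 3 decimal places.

31.940°

Sort the longitudes: -172.907°, -170.506°, -165.472°, -160.111°, +167.949°, +168.578°, +169.774°.
Eastward gaps between consecutive values (wrapping around): 2.401°, 5.034°, 5.361°, 328.060°, 0.629°, 1.196°, 17.319°.
Largest gap = 328.060° ⇒ minimal covering band is its complement: 360° − 328.060° = 31.940°.
Band runs from +167.949° eastward to -160.111°, crossing the antimeridian.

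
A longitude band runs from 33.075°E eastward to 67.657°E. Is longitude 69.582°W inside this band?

No

Band width going east from +33.075° to +67.657°: ((67.657 − 33.075) mod 360) = 34.582°.
Offset of -69.582° east of the west edge: ((-69.582 − 33.075) mod 360) = 257.343°.
257.343° > 34.582° ⇒ outside.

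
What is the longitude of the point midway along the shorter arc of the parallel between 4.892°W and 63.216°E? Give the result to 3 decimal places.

Signed shortest Δλ from -4.892° to +63.216° is +68.108°.
Midpoint longitude = -4.892° + (+68.108°)/2 = -4.892° + 34.054° = +29.162°.

29.162°E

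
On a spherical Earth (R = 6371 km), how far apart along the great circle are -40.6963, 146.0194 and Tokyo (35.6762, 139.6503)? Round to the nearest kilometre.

Δλ = 139.6503 − 146.0194 = -6.3691°.
Δφ = 35.6762 − -40.6963 = 76.3725°.
a = sin²(Δφ/2) + cos φ₁ · cos φ₂ · sin²(Δλ/2) = 0.384096.
c = 2·atan2(√a, √(1−a)) = 1.33686 rad → d = 6371·c ≈ 8517.14 km.

8517 km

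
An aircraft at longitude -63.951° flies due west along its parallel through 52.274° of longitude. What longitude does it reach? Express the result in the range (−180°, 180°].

-116.225°

Start at -63.951°; shift −52.274° → -116.225°.
-116.225° already lies in (−180°, 180°].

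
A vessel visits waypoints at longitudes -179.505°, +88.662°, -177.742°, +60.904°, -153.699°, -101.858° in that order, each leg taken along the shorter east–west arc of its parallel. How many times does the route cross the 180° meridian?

4

Leg 1: -179.505° → +88.662°, shortest Δλ = -91.833° (west) — crosses 180°.
Leg 2: +88.662° → -177.742°, shortest Δλ = 93.596° (east) — crosses 180°.
Leg 3: -177.742° → +60.904°, shortest Δλ = -121.354° (west) — crosses 180°.
Leg 4: +60.904° → -153.699°, shortest Δλ = 145.397° (east) — crosses 180°.
Leg 5: -153.699° → -101.858°, shortest Δλ = 51.841° (east) — does not cross 180°.
Total crossings: 4.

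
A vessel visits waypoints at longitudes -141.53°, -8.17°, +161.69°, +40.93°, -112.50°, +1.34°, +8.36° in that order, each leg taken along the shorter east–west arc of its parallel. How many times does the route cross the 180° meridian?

0

Leg 1: -141.53° → -8.17°, shortest Δλ = 133.36° (east) — does not cross 180°.
Leg 2: -8.17° → +161.69°, shortest Δλ = 169.86° (east) — does not cross 180°.
Leg 3: +161.69° → +40.93°, shortest Δλ = -120.76° (west) — does not cross 180°.
Leg 4: +40.93° → -112.50°, shortest Δλ = -153.43° (west) — does not cross 180°.
Leg 5: -112.50° → +1.34°, shortest Δλ = 113.84° (east) — does not cross 180°.
Leg 6: +1.34° → +8.36°, shortest Δλ = 7.02° (east) — does not cross 180°.
Total crossings: 0.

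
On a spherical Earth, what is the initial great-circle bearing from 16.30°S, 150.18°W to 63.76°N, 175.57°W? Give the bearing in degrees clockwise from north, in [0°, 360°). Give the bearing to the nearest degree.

349°

Δλ = -175.57 − -150.18 = -25.39°.
θ = atan2( sin Δλ · cos φ₂ , cos φ₁ · sin φ₂ − sin φ₁ · cos φ₂ · cos Δλ )
  = atan2(-0.18958, 0.97300) = -11.025° → normalised to [0°, 360°): 348.975°.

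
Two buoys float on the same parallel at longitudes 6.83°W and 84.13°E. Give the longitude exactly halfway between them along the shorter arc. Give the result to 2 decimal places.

38.65°E

Signed shortest Δλ from -6.83° to +84.13° is +90.96°.
Midpoint longitude = -6.83° + (+90.96°)/2 = -6.83° + 45.48° = +38.65°.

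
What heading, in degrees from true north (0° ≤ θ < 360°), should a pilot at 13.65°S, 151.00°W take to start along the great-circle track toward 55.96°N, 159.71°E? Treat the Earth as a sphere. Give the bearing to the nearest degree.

335°

Δλ = 159.71 − -151.00 = 310.71°; wrapped into (−180°, 180°]: -49.29°.
θ = atan2( sin Δλ · cos φ₂ , cos φ₁ · sin φ₂ − sin φ₁ · cos φ₂ · cos Δλ )
  = atan2(-0.42432, 0.89140) = -25.455° → normalised to [0°, 360°): 334.545°.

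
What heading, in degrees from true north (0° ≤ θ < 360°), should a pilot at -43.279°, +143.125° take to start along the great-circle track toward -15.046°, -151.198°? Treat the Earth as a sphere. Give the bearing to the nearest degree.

85°

Δλ = -151.198 − 143.125 = -294.323°; wrapped into (−180°, 180°]: 65.677°.
θ = atan2( sin Δλ · cos φ₂ , cos φ₁ · sin φ₂ − sin φ₁ · cos φ₂ · cos Δλ )
  = atan2(0.88000, 0.08369) = 84.567° → normalised to [0°, 360°): 84.567°.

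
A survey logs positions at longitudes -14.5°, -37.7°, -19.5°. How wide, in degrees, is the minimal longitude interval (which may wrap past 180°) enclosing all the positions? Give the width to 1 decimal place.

Sort the longitudes: -37.7°, -19.5°, -14.5°.
Eastward gaps between consecutive values (wrapping around): 18.2°, 5.0°, 336.8°.
Largest gap = 336.8° ⇒ minimal covering band is its complement: 360° − 336.8° = 23.2°.
Band runs from -37.7° eastward to -14.5°.

23.2°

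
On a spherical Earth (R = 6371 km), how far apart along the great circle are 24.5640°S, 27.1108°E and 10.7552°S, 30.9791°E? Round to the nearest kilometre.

1589 km

Δλ = 30.9791 − 27.1108 = 3.8683°.
Δφ = -10.7552 − -24.5640 = 13.8088°.
a = sin²(Δφ/2) + cos φ₁ · cos φ₂ · sin²(Δλ/2) = 0.015469.
c = 2·atan2(√a, √(1−a)) = 0.24939 rad → d = 6371·c ≈ 1588.89 km.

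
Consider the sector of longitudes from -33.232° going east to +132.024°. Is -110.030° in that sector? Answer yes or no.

Band width going east from -33.232° to +132.024°: ((132.024 − -33.232) mod 360) = 165.256°.
Offset of -110.030° east of the west edge: ((-110.030 − -33.232) mod 360) = 283.202°.
283.202° > 165.256° ⇒ outside.

No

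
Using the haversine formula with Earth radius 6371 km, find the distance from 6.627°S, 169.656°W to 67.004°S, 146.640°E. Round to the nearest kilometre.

7477 km

Δλ = 146.640 − -169.656 = 316.296°; wrapped into (−180°, 180°]: -43.704°.
Δφ = -67.004 − -6.627 = -60.377°.
a = sin²(Δφ/2) + cos φ₁ · cos φ₂ · sin²(Δλ/2) = 0.306616.
c = 2·atan2(√a, √(1−a)) = 1.17367 rad → d = 6371·c ≈ 7477.47 km.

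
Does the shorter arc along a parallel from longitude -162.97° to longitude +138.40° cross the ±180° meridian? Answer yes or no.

Naïve |138.40 − -162.97| = 301.37° > 180°, so the shorter arc goes the other way round — across 180°.
Signed shortest Δλ = ((138.40 − -162.97 + 180) mod 360) − 180 = -58.63°.
Going west by 58.63° from -162.97° passes through 180° before reaching +138.40°.

Yes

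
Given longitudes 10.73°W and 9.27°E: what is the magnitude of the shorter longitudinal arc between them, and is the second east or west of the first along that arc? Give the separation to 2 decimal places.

20.00° east

Raw difference: 9.27 − -10.73 = 20.0°.
Normalise into (−180°, 180°]: 20.0° stays 20.0°.
Positive ⇒ the second point lies to the east; separation 20.00°.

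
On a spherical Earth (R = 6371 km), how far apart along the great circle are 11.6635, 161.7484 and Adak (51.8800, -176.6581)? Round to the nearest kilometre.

4876 km

Δλ = -176.6581 − 161.7484 = -338.4065°; wrapped into (−180°, 180°]: 21.5935°.
Δφ = 51.8800 − 11.6635 = 40.2165°.
a = sin²(Δφ/2) + cos φ₁ · cos φ₂ · sin²(Δλ/2) = 0.139410.
c = 2·atan2(√a, √(1−a)) = 0.76529 rad → d = 6371·c ≈ 4875.67 km.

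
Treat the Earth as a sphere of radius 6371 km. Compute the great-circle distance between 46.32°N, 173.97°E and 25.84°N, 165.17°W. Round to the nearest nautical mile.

Δλ = -165.17 − 173.97 = -339.14°; wrapped into (−180°, 180°]: 20.86°.
Δφ = 25.84 − 46.32 = -20.48°.
a = sin²(Δφ/2) + cos φ₁ · cos φ₂ · sin²(Δλ/2) = 0.051974.
c = 2·atan2(√a, √(1−a)) = 0.46000 rad → d = 6371·c ≈ 2930.67 km ≈ 1582.43 nmi.

1582 nmi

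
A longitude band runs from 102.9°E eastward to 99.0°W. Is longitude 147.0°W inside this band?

Band width going east from +102.9° to -99.0°: ((-99.0 − 102.9) mod 360) = 158.1°.
Offset of -147.0° east of the west edge: ((-147.0 − 102.9) mod 360) = 110.1°.
110.1° ≤ 158.1° ⇒ inside.

Yes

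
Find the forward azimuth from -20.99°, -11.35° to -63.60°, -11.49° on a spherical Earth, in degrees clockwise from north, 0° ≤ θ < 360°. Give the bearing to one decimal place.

Δλ = -11.49 − -11.35 = -0.14°.
θ = atan2( sin Δλ · cos φ₂ , cos φ₁ · sin φ₂ − sin φ₁ · cos φ₂ · cos Δλ )
  = atan2(-0.00109, -0.67700) = -179.908° → normalised to [0°, 360°): 180.092°.

180.1°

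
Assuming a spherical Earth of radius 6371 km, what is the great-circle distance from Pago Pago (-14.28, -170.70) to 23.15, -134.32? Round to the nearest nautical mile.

Δλ = -134.32 − -170.70 = 36.38°.
Δφ = 23.15 − -14.28 = 37.43°.
a = sin²(Δφ/2) + cos φ₁ · cos φ₂ · sin²(Δλ/2) = 0.189786.
c = 2·atan2(√a, √(1−a)) = 0.90151 rad → d = 6371·c ≈ 5743.51 km ≈ 3101.25 nmi.

3101 nmi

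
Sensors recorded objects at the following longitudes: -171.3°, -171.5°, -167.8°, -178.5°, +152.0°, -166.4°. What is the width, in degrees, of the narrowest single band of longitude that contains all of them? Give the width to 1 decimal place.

Sort the longitudes: -178.5°, -171.5°, -171.3°, -167.8°, -166.4°, +152.0°.
Eastward gaps between consecutive values (wrapping around): 7.0°, 0.2°, 3.5°, 1.4°, 318.4°, 29.5°.
Largest gap = 318.4° ⇒ minimal covering band is its complement: 360° − 318.4° = 41.6°.
Band runs from +152.0° eastward to -166.4°, crossing the antimeridian.

41.6°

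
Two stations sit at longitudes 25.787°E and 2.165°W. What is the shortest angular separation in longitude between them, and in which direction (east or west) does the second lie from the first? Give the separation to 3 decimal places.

27.952° west

Raw difference: -2.165 − 25.787 = -27.952°.
Normalise into (−180°, 180°]: -27.952° stays -27.952°.
Negative ⇒ the second point lies to the west; separation 27.952°.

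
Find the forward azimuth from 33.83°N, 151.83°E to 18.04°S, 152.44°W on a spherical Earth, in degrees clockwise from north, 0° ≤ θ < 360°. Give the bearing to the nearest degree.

Δλ = -152.44 − 151.83 = -304.27°; wrapped into (−180°, 180°]: 55.73°.
θ = atan2( sin Δλ · cos φ₂ , cos φ₁ · sin φ₂ − sin φ₁ · cos φ₂ · cos Δλ )
  = atan2(0.78577, -0.55533) = 125.250° → normalised to [0°, 360°): 125.250°.

125°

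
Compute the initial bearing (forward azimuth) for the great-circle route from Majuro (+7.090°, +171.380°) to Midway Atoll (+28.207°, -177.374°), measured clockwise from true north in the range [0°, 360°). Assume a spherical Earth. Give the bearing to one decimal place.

Δλ = -177.374 − 171.380 = -348.754°; wrapped into (−180°, 180°]: 11.246°.
θ = atan2( sin Δλ · cos φ₂ , cos φ₁ · sin φ₂ − sin φ₁ · cos φ₂ · cos Δλ )
  = atan2(0.17186, 0.36236) = 25.374° → normalised to [0°, 360°): 25.374°.

25.4°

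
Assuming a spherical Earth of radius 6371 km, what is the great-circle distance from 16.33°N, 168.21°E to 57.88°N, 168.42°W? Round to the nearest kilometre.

Δλ = -168.42 − 168.21 = -336.63°; wrapped into (−180°, 180°]: 23.37°.
Δφ = 57.88 − 16.33 = 41.55°.
a = sin²(Δφ/2) + cos φ₁ · cos φ₂ · sin²(Δλ/2) = 0.146741.
c = 2·atan2(√a, √(1−a)) = 0.78623 rad → d = 6371·c ≈ 5009.07 km.

5009 km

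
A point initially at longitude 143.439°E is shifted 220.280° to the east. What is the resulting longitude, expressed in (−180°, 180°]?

3.719°E

Start at +143.439°; shift +220.280° → +363.719°.
+363.719° lies outside (−180°, 180°]; subtract 360° → +3.719°.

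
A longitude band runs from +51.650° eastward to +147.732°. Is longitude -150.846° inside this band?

No

Band width going east from +51.650° to +147.732°: ((147.732 − 51.650) mod 360) = 96.082°.
Offset of -150.846° east of the west edge: ((-150.846 − 51.650) mod 360) = 157.504°.
157.504° > 96.082° ⇒ outside.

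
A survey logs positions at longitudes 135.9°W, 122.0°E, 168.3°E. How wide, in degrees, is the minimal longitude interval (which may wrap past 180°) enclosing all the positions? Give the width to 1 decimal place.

102.1°

Sort the longitudes: -135.9°, +122.0°, +168.3°.
Eastward gaps between consecutive values (wrapping around): 257.9°, 46.3°, 55.8°.
Largest gap = 257.9° ⇒ minimal covering band is its complement: 360° − 257.9° = 102.1°.
Band runs from +122.0° eastward to -135.9°, crossing the antimeridian.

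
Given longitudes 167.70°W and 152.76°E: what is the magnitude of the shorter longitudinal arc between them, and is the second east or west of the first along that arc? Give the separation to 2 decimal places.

Raw difference: 152.76 − -167.70 = 320.46°.
Normalise into (−180°, 180°]: 320.46° − 360° = -39.54°.
Negative ⇒ the second point lies to the west; separation 39.54°.

39.54° west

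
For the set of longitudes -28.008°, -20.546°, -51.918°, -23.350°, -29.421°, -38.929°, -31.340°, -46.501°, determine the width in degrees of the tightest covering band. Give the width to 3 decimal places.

Sort the longitudes: -51.918°, -46.501°, -38.929°, -31.340°, -29.421°, -28.008°, -23.350°, -20.546°.
Eastward gaps between consecutive values (wrapping around): 5.417°, 7.572°, 7.589°, 1.919°, 1.413°, 4.658°, 2.804°, 328.628°.
Largest gap = 328.628° ⇒ minimal covering band is its complement: 360° − 328.628° = 31.372°.
Band runs from -51.918° eastward to -20.546°.

31.372°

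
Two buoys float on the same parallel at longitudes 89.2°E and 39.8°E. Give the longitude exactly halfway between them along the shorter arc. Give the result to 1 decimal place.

Signed shortest Δλ from +89.2° to +39.8° is -49.4°.
Midpoint longitude = +89.2° + (-49.4°)/2 = +89.2° − 24.7° = +64.5°.

64.5°E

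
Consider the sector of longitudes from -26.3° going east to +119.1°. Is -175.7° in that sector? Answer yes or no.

Band width going east from -26.3° to +119.1°: ((119.1 − -26.3) mod 360) = 145.4°.
Offset of -175.7° east of the west edge: ((-175.7 − -26.3) mod 360) = 210.6°.
210.6° > 145.4° ⇒ outside.

No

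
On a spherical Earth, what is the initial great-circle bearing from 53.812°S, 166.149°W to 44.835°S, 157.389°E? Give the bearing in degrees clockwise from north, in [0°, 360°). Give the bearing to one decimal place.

Δλ = 157.389 − -166.149 = 323.538°; wrapped into (−180°, 180°]: -36.462°.
θ = atan2( sin Δλ · cos φ₂ , cos φ₁ · sin φ₂ − sin φ₁ · cos φ₂ · cos Δλ )
  = atan2(-0.42143, 0.04400) = -84.039° → normalised to [0°, 360°): 275.961°.

276.0°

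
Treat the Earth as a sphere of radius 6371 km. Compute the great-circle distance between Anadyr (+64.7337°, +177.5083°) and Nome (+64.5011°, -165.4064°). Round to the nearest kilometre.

812 km

Δλ = -165.4064 − 177.5083 = -342.9147°; wrapped into (−180°, 180°]: 17.0853°.
Δφ = 64.5011 − 64.7337 = -0.2326°.
a = sin²(Δφ/2) + cos φ₁ · cos φ₂ · sin²(Δλ/2) = 0.004059.
c = 2·atan2(√a, √(1−a)) = 0.12750 rad → d = 6371·c ≈ 812.31 km.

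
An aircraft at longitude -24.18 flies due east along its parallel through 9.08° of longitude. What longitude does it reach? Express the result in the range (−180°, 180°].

Start at -24.18°; shift +9.08° → -15.10°.
-15.10° already lies in (−180°, 180°].

-15.10°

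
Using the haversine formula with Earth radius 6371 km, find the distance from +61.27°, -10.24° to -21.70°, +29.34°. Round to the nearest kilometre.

9880 km

Δλ = 29.34 − -10.24 = 39.58°.
Δφ = -21.70 − 61.27 = -82.97°.
a = sin²(Δφ/2) + cos φ₁ · cos φ₂ · sin²(Δλ/2) = 0.490002.
c = 2·atan2(√a, √(1−a)) = 1.55080 rad → d = 6371·c ≈ 9880.14 km.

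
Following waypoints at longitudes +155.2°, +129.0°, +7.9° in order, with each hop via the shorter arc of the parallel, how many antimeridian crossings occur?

0

Leg 1: +155.2° → +129.0°, shortest Δλ = -26.2° (west) — does not cross 180°.
Leg 2: +129.0° → +7.9°, shortest Δλ = -121.1° (west) — does not cross 180°.
Total crossings: 0.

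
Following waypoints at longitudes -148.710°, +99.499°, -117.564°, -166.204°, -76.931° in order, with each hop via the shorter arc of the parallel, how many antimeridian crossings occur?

Leg 1: -148.710° → +99.499°, shortest Δλ = -111.791° (west) — crosses 180°.
Leg 2: +99.499° → -117.564°, shortest Δλ = 142.937° (east) — crosses 180°.
Leg 3: -117.564° → -166.204°, shortest Δλ = -48.64° (west) — does not cross 180°.
Leg 4: -166.204° → -76.931°, shortest Δλ = 89.273° (east) — does not cross 180°.
Total crossings: 2.

2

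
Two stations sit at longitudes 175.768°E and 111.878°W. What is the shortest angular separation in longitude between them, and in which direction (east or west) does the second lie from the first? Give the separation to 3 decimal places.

72.354° east

Raw difference: -111.878 − 175.768 = -287.646°.
Normalise into (−180°, 180°]: -287.646° + 360° = 72.354°.
Positive ⇒ the second point lies to the east; separation 72.354°.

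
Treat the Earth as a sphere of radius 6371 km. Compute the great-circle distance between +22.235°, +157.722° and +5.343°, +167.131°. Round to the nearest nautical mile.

1152 nmi

Δλ = 167.131 − 157.722 = 9.409°.
Δφ = 5.343 − 22.235 = -16.892°.
a = sin²(Δφ/2) + cos φ₁ · cos φ₂ · sin²(Δλ/2) = 0.027772.
c = 2·atan2(√a, √(1−a)) = 0.33486 rad → d = 6371·c ≈ 2133.42 km ≈ 1151.95 nmi.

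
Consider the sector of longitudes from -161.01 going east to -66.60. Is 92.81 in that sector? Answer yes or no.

No

Band width going east from -161.01° to -66.60°: ((-66.60 − -161.01) mod 360) = 94.41°.
Offset of +92.81° east of the west edge: ((92.81 − -161.01) mod 360) = 253.82°.
253.82° > 94.41° ⇒ outside.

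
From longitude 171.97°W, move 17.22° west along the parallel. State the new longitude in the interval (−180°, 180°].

170.81°E

Start at -171.97°; shift −17.22° → -189.19°.
-189.19° lies outside (−180°, 180°]; add 360° → +170.81°.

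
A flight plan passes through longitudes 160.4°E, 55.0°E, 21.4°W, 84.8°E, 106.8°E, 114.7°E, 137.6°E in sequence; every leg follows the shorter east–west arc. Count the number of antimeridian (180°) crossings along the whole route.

0

Leg 1: +160.4° → +55.0°, shortest Δλ = -105.4° (west) — does not cross 180°.
Leg 2: +55.0° → -21.4°, shortest Δλ = -76.4° (west) — does not cross 180°.
Leg 3: -21.4° → +84.8°, shortest Δλ = 106.2° (east) — does not cross 180°.
Leg 4: +84.8° → +106.8°, shortest Δλ = 22.0° (east) — does not cross 180°.
Leg 5: +106.8° → +114.7°, shortest Δλ = 7.9° (east) — does not cross 180°.
Leg 6: +114.7° → +137.6°, shortest Δλ = 22.9° (east) — does not cross 180°.
Total crossings: 0.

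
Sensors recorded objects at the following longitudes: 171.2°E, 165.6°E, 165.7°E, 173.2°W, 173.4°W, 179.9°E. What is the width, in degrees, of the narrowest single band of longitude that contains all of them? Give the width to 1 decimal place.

Sort the longitudes: -173.4°, -173.2°, +165.6°, +165.7°, +171.2°, +179.9°.
Eastward gaps between consecutive values (wrapping around): 0.2°, 338.8°, 0.1°, 5.5°, 8.7°, 6.7°.
Largest gap = 338.8° ⇒ minimal covering band is its complement: 360° − 338.8° = 21.2°.
Band runs from +165.6° eastward to -173.2°, crossing the antimeridian.

21.2°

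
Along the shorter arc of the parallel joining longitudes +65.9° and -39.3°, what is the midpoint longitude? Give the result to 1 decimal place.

+13.3°

Signed shortest Δλ from +65.9° to -39.3° is -105.2°.
Midpoint longitude = +65.9° + (-105.2°)/2 = +65.9° − 52.6° = +13.3°.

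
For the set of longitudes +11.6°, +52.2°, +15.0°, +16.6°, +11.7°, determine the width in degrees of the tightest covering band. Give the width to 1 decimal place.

Sort the longitudes: +11.6°, +11.7°, +15.0°, +16.6°, +52.2°.
Eastward gaps between consecutive values (wrapping around): 0.1°, 3.3°, 1.6°, 35.6°, 319.4°.
Largest gap = 319.4° ⇒ minimal covering band is its complement: 360° − 319.4° = 40.6°.
Band runs from +11.6° eastward to +52.2°.

40.6°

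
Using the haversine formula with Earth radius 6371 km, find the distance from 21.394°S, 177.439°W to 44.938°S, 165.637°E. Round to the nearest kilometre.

Δλ = 165.637 − -177.439 = 343.076°; wrapped into (−180°, 180°]: -16.924°.
Δφ = -44.938 − -21.394 = -23.544°.
a = sin²(Δφ/2) + cos φ₁ · cos φ₂ · sin²(Δλ/2) = 0.055895.
c = 2·atan2(√a, √(1−a)) = 0.47736 rad → d = 6371·c ≈ 3041.28 km.

3041 km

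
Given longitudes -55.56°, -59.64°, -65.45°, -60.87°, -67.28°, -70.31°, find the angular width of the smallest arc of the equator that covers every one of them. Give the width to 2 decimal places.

Sort the longitudes: -70.31°, -67.28°, -65.45°, -60.87°, -59.64°, -55.56°.
Eastward gaps between consecutive values (wrapping around): 3.03°, 1.83°, 4.58°, 1.23°, 4.08°, 345.25°.
Largest gap = 345.25° ⇒ minimal covering band is its complement: 360° − 345.25° = 14.75°.
Band runs from -70.31° eastward to -55.56°.

14.75°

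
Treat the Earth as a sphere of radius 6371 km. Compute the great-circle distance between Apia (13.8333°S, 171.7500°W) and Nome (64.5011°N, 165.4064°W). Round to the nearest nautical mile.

4712 nmi

Δλ = -165.4064 − -171.7500 = 6.3436°.
Δφ = 64.5011 − -13.8333 = 78.3344°.
a = sin²(Δφ/2) + cos φ₁ · cos φ₂ · sin²(Δλ/2) = 0.400180.
c = 2·atan2(√a, √(1−a)) = 1.36981 rad → d = 6371·c ≈ 8727.03 km ≈ 4712.22 nmi.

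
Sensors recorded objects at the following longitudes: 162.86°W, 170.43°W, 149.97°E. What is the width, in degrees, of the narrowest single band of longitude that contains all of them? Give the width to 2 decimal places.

47.17°

Sort the longitudes: -170.43°, -162.86°, +149.97°.
Eastward gaps between consecutive values (wrapping around): 7.57°, 312.83°, 39.60°.
Largest gap = 312.83° ⇒ minimal covering band is its complement: 360° − 312.83° = 47.17°.
Band runs from +149.97° eastward to -162.86°, crossing the antimeridian.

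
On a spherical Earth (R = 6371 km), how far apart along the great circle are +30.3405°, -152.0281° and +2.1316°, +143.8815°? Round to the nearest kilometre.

Δλ = 143.8815 − -152.0281 = 295.9096°; wrapped into (−180°, 180°]: -64.0904°.
Δφ = 2.1316 − 30.3405 = -28.2089°.
a = sin²(Δφ/2) + cos φ₁ · cos φ₂ · sin²(Δλ/2) = 0.302183.
c = 2·atan2(√a, √(1−a)) = 1.16404 rad → d = 6371·c ≈ 7416.08 km.

7416 km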